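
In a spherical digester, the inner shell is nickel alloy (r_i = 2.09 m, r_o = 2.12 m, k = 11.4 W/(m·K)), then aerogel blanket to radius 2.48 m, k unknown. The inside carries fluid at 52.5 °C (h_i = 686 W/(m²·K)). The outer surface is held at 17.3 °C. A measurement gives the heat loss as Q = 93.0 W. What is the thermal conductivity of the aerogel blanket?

k = 0.0144 W/m·K

ΣR = ΔT/Q = |52.5 − 17.3|/93.0 = 0.3785 K/W
Known resistances:
  R_conv,in = 1/(4πr²h) = 1/(4π·2.09²·686) = 2.656×10^-5 K/W
  R_nickel alloy = (1/2.09 − 1/2.12)/(4πk) = 0.006771/(4π·11.4) = 4.726×10^-5 K/W
R_aerogel blanket = ΣR − ΣR_known = 0.3785 − 7.382×10^-5 = 0.3784 K/W
(1/r₁−1/r₂)/(4πk) = 0.3784 ⇒ k = 0.06847/(4π·0.3784) = 0.0144 W/m·K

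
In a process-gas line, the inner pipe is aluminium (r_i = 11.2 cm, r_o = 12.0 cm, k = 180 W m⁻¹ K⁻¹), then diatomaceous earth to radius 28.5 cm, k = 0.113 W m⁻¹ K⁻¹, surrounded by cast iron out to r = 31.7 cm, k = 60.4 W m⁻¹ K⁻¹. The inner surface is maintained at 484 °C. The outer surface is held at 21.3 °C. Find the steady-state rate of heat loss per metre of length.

Series thermal resistances, inner to outer:
  R'_aluminium = ln(0.120/0.112)/(2πk) = 0.06899/(2π·180) = 6.100×10^-5 m·K/W
  R'_diatomaceous earth = ln(0.285/0.120)/(2πk) = 0.8650/(2π·0.113) = 1.218 m·K/W
  R'_cast iron = ln(0.317/0.285)/(2πk) = 0.1064/(2π·60.4) = 2.804×10^-4 m·K/W
ΣR = 6.100×10^-5 + 1.218 + 2.804×10^-4 = 1.218 m·K/W
Q' = ΔT/ΣR = (484 °C − 21.3 °C)/1.218 = 380 W/m

Q' = 380 W/m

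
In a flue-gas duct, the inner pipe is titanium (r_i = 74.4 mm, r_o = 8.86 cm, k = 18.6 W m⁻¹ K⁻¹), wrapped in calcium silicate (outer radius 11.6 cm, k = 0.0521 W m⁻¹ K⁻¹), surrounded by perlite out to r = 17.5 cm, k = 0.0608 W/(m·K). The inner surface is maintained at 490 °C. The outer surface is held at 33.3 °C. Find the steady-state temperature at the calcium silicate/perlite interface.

T = 292 °C

Series thermal resistances, inner to outer:
  R'_titanium = ln(0.0886/0.0744)/(2πk) = 0.1747/(2π·18.6) = 0.001495 m·K/W
  R'_calcium silicate = ln(0.116/0.0886)/(2πk) = 0.2695/(2π·0.0521) = 0.8231 m·K/W
  R'_perlite = ln(0.175/0.116)/(2πk) = 0.4112/(2π·0.0608) = 1.076 m·K/W
ΣR = 0.001495 + 0.8231 + 1.076 = 1.901 m·K/W
Q' = ΔT/ΣR = (490 °C − 33.3 °C)/1.901 = 240.2 W/m
From the inner boundary to the calcium silicate/perlite interface, ΣR_partial = 0.8246 m·K/W.
T_interface = T_in − Q'·ΣR_partial = 490 °C − (240.2)(0.8246) = 292 °C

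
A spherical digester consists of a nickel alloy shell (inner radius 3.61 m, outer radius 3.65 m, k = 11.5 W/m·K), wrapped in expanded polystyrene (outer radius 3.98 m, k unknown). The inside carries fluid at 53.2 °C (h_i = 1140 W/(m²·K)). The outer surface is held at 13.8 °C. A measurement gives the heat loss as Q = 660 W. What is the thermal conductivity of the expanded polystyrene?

ΣR = ΔT/Q = |53.2 − 13.8|/660 = 0.05970 K/W
Known resistances:
  R_conv,in = 1/(4πr²h) = 1/(4π·3.61²·1140) = 5.356×10^-6 K/W
  R_nickel alloy = (1/3.61 − 1/3.65)/(4πk) = 0.003036/(4π·11.5) = 2.101×10^-5 K/W
R_expanded polystyrene = ΣR − ΣR_known = 0.05970 − 2.637×10^-5 = 0.05967 K/W
(1/r₁−1/r₂)/(4πk) = 0.05967 ⇒ k = 0.02272/(4π·0.05967) = 0.0303 W/m·K

k = 0.0303 W/m·K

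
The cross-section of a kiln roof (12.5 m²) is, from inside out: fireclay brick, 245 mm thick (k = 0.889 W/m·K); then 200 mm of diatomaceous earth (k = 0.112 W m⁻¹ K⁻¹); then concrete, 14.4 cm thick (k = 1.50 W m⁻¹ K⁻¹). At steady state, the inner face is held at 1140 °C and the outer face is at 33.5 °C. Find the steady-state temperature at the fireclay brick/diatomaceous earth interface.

T = 999 °C

Treat each layer as a resistance in series:
  R_fireclay brick = L/(kA) = 0.245/(0.889·12.5) = 0.02205 K/W
  R_diatomaceous earth = L/(kA) = 0.200/(0.112·12.5) = 0.1429 K/W
  R_concrete = L/(kA) = 0.144/(1.50·12.5) = 0.007680 K/W
ΣR = 0.02205 + 0.1429 + 0.007680 = 0.1726 K/W
Q = ΔT/ΣR = (1140 °C − 33.5 °C)/0.1726 = 6411 W
From the inner boundary to the fireclay brick/diatomaceous earth interface, ΣR_partial = 0.02205 K/W.
T_interface = T_in − Q·ΣR_partial = 1140 °C − (6411)(0.02205) = 999 °C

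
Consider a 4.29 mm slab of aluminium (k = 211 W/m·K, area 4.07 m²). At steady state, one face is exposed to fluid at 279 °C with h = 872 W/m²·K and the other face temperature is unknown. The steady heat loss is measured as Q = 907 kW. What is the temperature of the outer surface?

Sum the resistances:
  R_conv,in = 1/(hA) = 1/(872·4.07) = 2.818×10^-4 K/W
  R_aluminium = L/(kA) = 0.00429/(211·4.07) = 4.996×10^-6 K/W
ΣR = 2.868×10^-4 K/W
ΔT = Q·ΣR = 9.07×10^5 × 2.868×10^-4 = 260.1 K
Heat flows outward, so T_out = T_in − ΔT = 279 − 260.1 = 18.9 °C

T_out = 18.9 °C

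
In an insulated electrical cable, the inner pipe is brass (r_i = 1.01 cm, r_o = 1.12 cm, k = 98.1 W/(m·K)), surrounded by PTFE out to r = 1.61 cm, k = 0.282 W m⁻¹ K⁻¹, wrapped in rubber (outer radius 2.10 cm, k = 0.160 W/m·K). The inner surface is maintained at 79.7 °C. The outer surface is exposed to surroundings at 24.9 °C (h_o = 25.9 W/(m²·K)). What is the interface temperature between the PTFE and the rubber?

T = 65.0 °C

Resistance network (inner→outer):
  R'_brass = ln(0.0112/0.0101)/(2πk) = 0.1034/(2π·98.1) = 1.677×10^-4 m·K/W
  R'_PTFE = ln(0.0161/0.0112)/(2πk) = 0.3629/(2π·0.282) = 0.2048 m·K/W
  R'_rubber = ln(0.0210/0.0161)/(2πk) = 0.2657/(2π·0.160) = 0.2643 m·K/W
  R'_conv,out = 1/(2πr h) = 1/(2π·0.0210·25.9) = 0.2926 m·K/W
ΣR = 1.677×10^-4 + 0.2048 + 0.2643 + 0.2926 = 0.7619 m·K/W
Q' = ΔT/ΣR = (79.7 °C − 24.9 °C)/0.7619 = 71.93 W/m
From the inner boundary to the PTFE/rubber interface, ΣR_partial = 0.2050 m·K/W.
T_interface = T_in − Q'·ΣR_partial = 79.7 °C − (71.93)(0.2050) = 65.0 °C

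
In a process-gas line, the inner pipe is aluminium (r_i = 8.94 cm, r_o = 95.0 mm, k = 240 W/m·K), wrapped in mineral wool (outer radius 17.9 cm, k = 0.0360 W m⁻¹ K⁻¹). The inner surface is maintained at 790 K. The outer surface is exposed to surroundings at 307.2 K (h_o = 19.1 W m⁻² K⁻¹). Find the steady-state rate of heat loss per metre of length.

Q' = 170 W/m

Resistance network (inner→outer):
  R'_aluminium = ln(0.0950/0.0894)/(2πk) = 0.06076/(2π·240) = 4.029×10^-5 m·K/W
  R'_mineral wool = ln(0.179/0.0950)/(2πk) = 0.6335/(2π·0.0360) = 2.801 m·K/W
  R'_conv,out = 1/(2πr h) = 1/(2π·0.179·19.1) = 0.04655 m·K/W
ΣR = 4.029×10^-5 + 2.801 + 0.04655 = 2.848 m·K/W
Q' = ΔT/ΣR = (790 K − 307.2 K)/2.848 = 170 W/m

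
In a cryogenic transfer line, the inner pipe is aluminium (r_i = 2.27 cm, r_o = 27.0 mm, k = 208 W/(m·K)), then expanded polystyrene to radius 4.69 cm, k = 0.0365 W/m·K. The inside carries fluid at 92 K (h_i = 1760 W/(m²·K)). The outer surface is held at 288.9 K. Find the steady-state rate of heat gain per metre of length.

Series thermal resistances, inner to outer:
  R'_conv,in = 1/(2πr h) = 1/(2π·0.0227·1760) = 0.003984 m·K/W
  R'_aluminium = ln(0.0270/0.0227)/(2πk) = 0.1735/(2π·208) = 1.327×10^-4 m·K/W
  R'_expanded polystyrene = ln(0.0469/0.0270)/(2πk) = 0.5522/(2π·0.0365) = 2.408 m·K/W
ΣR = 0.003984 + 1.327×10^-4 + 2.408 = 2.412 m·K/W
Q' = ΔT/ΣR = (92 K − 288.9 K)/2.412 = -81.6 W/m
(Negative Q' ⇒ heat flows inward; heat gain = 81.6 W/m.)

Q' = 81.6 W/m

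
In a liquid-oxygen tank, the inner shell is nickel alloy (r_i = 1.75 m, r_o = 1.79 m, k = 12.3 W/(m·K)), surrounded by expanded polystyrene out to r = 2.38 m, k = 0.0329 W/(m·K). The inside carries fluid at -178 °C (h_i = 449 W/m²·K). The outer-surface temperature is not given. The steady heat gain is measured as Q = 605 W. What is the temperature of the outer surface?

Series resistances:
  R_conv,in = 1/(4πr²h) = 1/(4π·1.75²·449) = 5.787×10^-5 K/W
  R_nickel alloy = (1/1.75 − 1/1.79)/(4πk) = 0.01277/(4π·12.3) = 8.261×10^-5 K/W
  R_expanded polystyrene = (1/1.79 − 1/2.38)/(4πk) = 0.1385/(4π·0.0329) = 0.3350 K/W
ΣR = 0.3351 K/W
ΔT = Q·ΣR = 605 × 0.3351 = 202.7 K
Heat flows inward, so T_out = T_in + ΔT = -178 + 202.7 = 24.7 °C

T_out = 24.7 °C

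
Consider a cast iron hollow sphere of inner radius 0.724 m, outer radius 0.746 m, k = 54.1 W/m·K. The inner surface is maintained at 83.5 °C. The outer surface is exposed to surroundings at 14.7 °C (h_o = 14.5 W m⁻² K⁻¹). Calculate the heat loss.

Resistance network (inner→outer):
  R_cast iron = (1/0.724 − 1/0.746)/(4πk) = 0.04073/(4π·54.1) = 5.992×10^-5 K/W
  R_conv,out = 1/(4πr²h) = 1/(4π·0.746²·14.5) = 0.009862 K/W
ΣR = 5.992×10^-5 + 0.009862 = 0.009922 K/W
Q = ΔT/ΣR = (83.5 °C − 14.7 °C)/0.009922 = 6930 W

Q = 6.93 kW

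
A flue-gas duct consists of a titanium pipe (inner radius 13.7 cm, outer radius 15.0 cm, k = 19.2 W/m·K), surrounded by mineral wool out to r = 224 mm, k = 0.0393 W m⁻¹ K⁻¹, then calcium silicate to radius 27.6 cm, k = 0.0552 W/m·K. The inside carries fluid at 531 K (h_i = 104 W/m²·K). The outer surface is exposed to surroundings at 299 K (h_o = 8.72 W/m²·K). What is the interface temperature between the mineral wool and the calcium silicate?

T = 366.3 K

Treat each layer as a resistance in series:
  R'_conv,in = 1/(2πr h) = 1/(2π·0.137·104) = 0.01117 m·K/W
  R'_titanium = ln(0.150/0.137)/(2πk) = 0.09065/(2π·19.2) = 7.515×10^-4 m·K/W
  R'_mineral wool = ln(0.224/0.150)/(2πk) = 0.4010/(2π·0.0393) = 1.624 m·K/W
  R'_calcium silicate = ln(0.276/0.224)/(2πk) = 0.2088/(2π·0.0552) = 0.6019 m·K/W
  R'_conv,out = 1/(2πr h) = 1/(2π·0.276·8.72) = 0.06613 m·K/W
ΣR = 0.01117 + 7.515×10^-4 + 1.624 + 0.6019 + 0.06613 = 2.304 m·K/W
Q' = ΔT/ΣR = (531 K − 299 K)/2.304 = 100.7 W/m
From the inner boundary to the mineral wool/calcium silicate interface, ΣR_partial = 1.636 m·K/W.
T_interface = T_in − Q'·ΣR_partial = 531 K − (100.7)(1.636) = 366.3 K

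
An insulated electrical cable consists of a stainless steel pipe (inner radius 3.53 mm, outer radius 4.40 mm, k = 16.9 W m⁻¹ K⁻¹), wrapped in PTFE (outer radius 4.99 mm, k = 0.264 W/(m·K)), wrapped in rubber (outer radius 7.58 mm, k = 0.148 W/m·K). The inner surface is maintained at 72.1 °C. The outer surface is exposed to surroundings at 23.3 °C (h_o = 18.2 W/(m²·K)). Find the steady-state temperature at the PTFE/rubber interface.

T = 69.8 °C

Treat each layer as a resistance in series:
  R'_stainless steel = ln(0.00440/0.00353)/(2πk) = 0.2203/(2π·16.9) = 0.002075 m·K/W
  R'_PTFE = ln(0.00499/0.00440)/(2πk) = 0.1258/(2π·0.264) = 0.07586 m·K/W
  R'_rubber = ln(0.00758/0.00499)/(2πk) = 0.4181/(2π·0.148) = 0.4496 m·K/W
  R'_conv,out = 1/(2πr h) = 1/(2π·0.00758·18.2) = 1.154 m·K/W
ΣR = 0.002075 + 0.07586 + 0.4496 + 1.154 = 1.682 m·K/W
Q' = ΔT/ΣR = (72.1 °C − 23.3 °C)/1.682 = 29.01 W/m
From the inner boundary to the PTFE/rubber interface, ΣR_partial = 0.07793 m·K/W.
T_interface = T_in − Q'·ΣR_partial = 72.1 °C − (29.01)(0.07793) = 69.8 °C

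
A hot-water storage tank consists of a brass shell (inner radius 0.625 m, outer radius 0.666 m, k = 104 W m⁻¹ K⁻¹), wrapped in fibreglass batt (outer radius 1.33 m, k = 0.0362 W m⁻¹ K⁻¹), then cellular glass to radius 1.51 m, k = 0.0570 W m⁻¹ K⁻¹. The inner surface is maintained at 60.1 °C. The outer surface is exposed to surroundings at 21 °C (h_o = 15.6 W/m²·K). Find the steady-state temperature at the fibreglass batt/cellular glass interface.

T = 23.8 °C

Series thermal resistances, inner to outer:
  R_brass = (1/0.625 − 1/0.666)/(4πk) = 0.09850/(4π·104) = 7.537×10^-5 K/W
  R_fibreglass batt = (1/0.666 − 1/1.33)/(4πk) = 0.7496/(4π·0.0362) = 1.648 K/W
  R_cellular glass = (1/1.33 − 1/1.51)/(4πk) = 0.08963/(4π·0.0570) = 0.1251 K/W
  R_conv,out = 1/(4πr²h) = 1/(4π·1.51²·15.6) = 0.002237 K/W
ΣR = 7.537×10^-5 + 1.648 + 0.1251 + 0.002237 = 1.775 K/W
Q = ΔT/ΣR = (60.1 °C − 21 °C)/1.775 = 22.03 W
From the inner boundary to the fibreglass batt/cellular glass interface, ΣR_partial = 1.648 K/W.
T_interface = T_in − Q·ΣR_partial = 60.1 °C − (22.03)(1.648) = 23.8 °C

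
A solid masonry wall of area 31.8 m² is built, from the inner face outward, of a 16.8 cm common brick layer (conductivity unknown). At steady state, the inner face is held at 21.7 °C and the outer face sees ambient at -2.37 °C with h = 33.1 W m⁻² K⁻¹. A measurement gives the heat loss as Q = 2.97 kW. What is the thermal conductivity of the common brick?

k = 0.738 W/m·K

ΣR = ΔT/Q = |21.7 − -2.37|/2970 = 0.008104 K/W
Known resistances:
  R_conv,out = 1/(hA) = 1/(33.1·31.8) = 9.500×10^-4 K/W
R_common brick = ΣR − ΣR_known = 0.008104 − 9.500×10^-4 = 0.007154 K/W
L/(kA) = 0.007154 ⇒ k = 0.168/(0.007154·31.8) = 0.738 W/m·K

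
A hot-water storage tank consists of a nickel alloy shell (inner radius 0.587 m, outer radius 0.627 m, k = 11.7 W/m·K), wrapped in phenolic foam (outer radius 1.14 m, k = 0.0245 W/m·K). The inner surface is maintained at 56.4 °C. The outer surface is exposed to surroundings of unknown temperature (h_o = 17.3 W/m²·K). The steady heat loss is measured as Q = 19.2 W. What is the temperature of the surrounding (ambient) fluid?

T_out = 11.6 °C

Series resistances:
  R_nickel alloy = (1/0.587 − 1/0.627)/(4πk) = 0.1087/(4π·11.7) = 7.392×10^-4 K/W
  R_phenolic foam = (1/0.627 − 1/1.14)/(4πk) = 0.7177/(4π·0.0245) = 2.331 K/W
  R_conv,out = 1/(4πr²h) = 1/(4π·1.14²·17.3) = 0.003539 K/W
ΣR = 2.335 K/W
ΔT = Q·ΣR = 19.2 × 2.335 = 44.83 K
Heat flows outward, so T_out = T_in − ΔT = 56.4 − 44.83 = 11.6 °C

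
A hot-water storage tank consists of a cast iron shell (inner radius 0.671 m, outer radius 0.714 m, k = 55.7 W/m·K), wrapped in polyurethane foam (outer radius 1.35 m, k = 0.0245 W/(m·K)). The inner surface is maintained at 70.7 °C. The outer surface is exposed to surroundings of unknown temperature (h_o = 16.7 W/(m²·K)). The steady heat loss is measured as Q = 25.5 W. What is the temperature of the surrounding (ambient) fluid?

T_out = 16.0 °C

Sum the resistances:
  R_cast iron = (1/0.671 − 1/0.714)/(4πk) = 0.08975/(4π·55.7) = 1.282×10^-4 K/W
  R_polyurethane foam = (1/0.714 − 1/1.35)/(4πk) = 0.6598/(4π·0.0245) = 2.143 K/W
  R_conv,out = 1/(4πr²h) = 1/(4π·1.35²·16.7) = 0.002615 K/W
ΣR = 2.146 K/W
ΔT = Q·ΣR = 25.5 × 2.146 = 54.72 K
Heat flows outward, so T_out = T_in − ΔT = 70.7 − 54.72 = 16.0 °C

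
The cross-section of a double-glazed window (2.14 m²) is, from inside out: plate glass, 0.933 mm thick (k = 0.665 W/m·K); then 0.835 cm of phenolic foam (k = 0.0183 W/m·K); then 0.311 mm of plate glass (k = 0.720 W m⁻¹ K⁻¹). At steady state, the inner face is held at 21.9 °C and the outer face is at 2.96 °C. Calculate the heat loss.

Q = 88.5 W

Resistance network (inner→outer):
  R_plate glass = L/(kA) = 9.33×10^-4/(0.665·2.14) = 6.556×10^-4 K/W
  R_phenolic foam = L/(kA) = 0.00835/(0.0183·2.14) = 0.2132 K/W
  R_plate glass = L/(kA) = 3.11×10^-4/(0.720·2.14) = 2.018×10^-4 K/W
ΣR = 6.556×10^-4 + 0.2132 + 2.018×10^-4 = 0.2141 K/W
Q = ΔT/ΣR = (21.9 °C − 2.96 °C)/0.2141 = 88.5 W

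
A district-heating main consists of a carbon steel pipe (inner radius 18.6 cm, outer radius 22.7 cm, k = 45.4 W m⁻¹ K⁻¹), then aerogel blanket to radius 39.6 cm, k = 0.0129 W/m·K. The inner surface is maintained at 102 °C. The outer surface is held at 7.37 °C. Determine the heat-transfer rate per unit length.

Q' = 13.8 W/m

Resistance network (inner→outer):
  R'_carbon steel = ln(0.227/0.186)/(2πk) = 0.1992/(2π·45.4) = 6.983×10^-4 m·K/W
  R'_aerogel blanket = ln(0.396/0.227)/(2πk) = 0.5565/(2π·0.0129) = 6.865 m·K/W
ΣR = 6.983×10^-4 + 6.865 = 6.866 m·K/W
Q' = ΔT/ΣR = (102 °C − 7.37 °C)/6.866 = 13.8 W/m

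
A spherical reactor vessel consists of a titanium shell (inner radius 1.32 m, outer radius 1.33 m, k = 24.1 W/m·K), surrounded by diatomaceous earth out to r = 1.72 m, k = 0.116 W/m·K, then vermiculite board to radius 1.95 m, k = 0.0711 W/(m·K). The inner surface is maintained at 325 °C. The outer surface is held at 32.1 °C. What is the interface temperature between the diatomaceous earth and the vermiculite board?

T = 148 °C

Treat each layer as a resistance in series:
  R_titanium = (1/1.32 − 1/1.33)/(4πk) = 0.005696/(4π·24.1) = 1.881×10^-5 K/W
  R_diatomaceous earth = (1/1.33 − 1/1.72)/(4πk) = 0.1705/(4π·0.116) = 0.1170 K/W
  R_vermiculite board = (1/1.72 − 1/1.95)/(4πk) = 0.06857/(4π·0.0711) = 0.07675 K/W
ΣR = 1.881×10^-5 + 0.1170 + 0.07675 = 0.1938 K/W
Q = ΔT/ΣR = (325 °C − 32.1 °C)/0.1938 = 1511 W
From the inner boundary to the diatomaceous earth/vermiculite board interface, ΣR_partial = 0.1170 K/W.
T_interface = T_in − Q·ΣR_partial = 325 °C − (1511)(0.1170) = 148 °C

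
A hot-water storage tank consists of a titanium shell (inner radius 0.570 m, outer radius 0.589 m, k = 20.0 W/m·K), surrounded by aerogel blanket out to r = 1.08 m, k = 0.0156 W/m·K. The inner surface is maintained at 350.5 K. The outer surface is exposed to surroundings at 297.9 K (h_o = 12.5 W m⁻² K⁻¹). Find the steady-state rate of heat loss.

Resistance network (inner→outer):
  R_titanium = (1/0.570 − 1/0.589)/(4πk) = 0.05659/(4π·20.0) = 2.252×10^-4 K/W
  R_aerogel blanket = (1/0.589 − 1/1.08)/(4πk) = 0.7719/(4π·0.0156) = 3.937 K/W
  R_conv,out = 1/(4πr²h) = 1/(4π·1.08²·12.5) = 0.005458 K/W
ΣR = 2.252×10^-4 + 3.937 + 0.005458 = 3.943 K/W
Q = ΔT/ΣR = (350.5 K − 297.9 K)/3.943 = 13.3 W

Q = 13.3 W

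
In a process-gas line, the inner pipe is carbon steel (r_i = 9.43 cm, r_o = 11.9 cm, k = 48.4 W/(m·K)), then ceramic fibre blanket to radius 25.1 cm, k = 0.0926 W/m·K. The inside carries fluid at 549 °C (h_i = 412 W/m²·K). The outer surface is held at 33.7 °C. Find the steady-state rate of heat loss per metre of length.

Series thermal resistances, inner to outer:
  R'_conv,in = 1/(2πr h) = 1/(2π·0.0943·412) = 0.004096 m·K/W
  R'_carbon steel = ln(0.119/0.0943)/(2πk) = 0.2326/(2π·48.4) = 7.650×10^-4 m·K/W
  R'_ceramic fibre blanket = ln(0.251/0.119)/(2πk) = 0.7463/(2π·0.0926) = 1.283 m·K/W
ΣR = 0.004096 + 7.650×10^-4 + 1.283 = 1.288 m·K/W
Q' = ΔT/ΣR = (549 °C − 33.7 °C)/1.288 = 400 W/m

Q' = 400 W/m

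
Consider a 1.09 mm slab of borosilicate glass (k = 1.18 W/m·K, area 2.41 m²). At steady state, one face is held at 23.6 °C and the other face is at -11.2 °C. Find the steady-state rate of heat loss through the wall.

Q = 90.8 kW

Q = kA·ΔT/L = 1.18 × 2.41 × |23.6 °C − -11.2 °C| / 0.00109 = 90800 W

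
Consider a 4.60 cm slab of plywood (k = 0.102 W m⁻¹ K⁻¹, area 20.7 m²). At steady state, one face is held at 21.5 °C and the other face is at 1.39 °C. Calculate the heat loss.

Q = kA·ΔT/L = 0.102 × 20.7 × |21.5 °C − 1.39 °C| / 0.0460 = 923 W

Q = 923 W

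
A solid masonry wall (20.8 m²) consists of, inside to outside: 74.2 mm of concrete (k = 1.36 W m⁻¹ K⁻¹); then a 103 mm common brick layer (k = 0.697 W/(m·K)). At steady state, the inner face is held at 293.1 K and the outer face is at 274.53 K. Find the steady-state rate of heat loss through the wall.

Q = 1910 W

Resistance network (inner→outer):
  R_concrete = L/(kA) = 0.0742/(1.36·20.8) = 0.002623 K/W
  R_common brick = L/(kA) = 0.103/(0.697·20.8) = 0.007105 K/W
ΣR = 0.002623 + 0.007105 = 0.009728 K/W
Q = ΔT/ΣR = (293.1 K − 274.53 K)/0.009728 = 1910 W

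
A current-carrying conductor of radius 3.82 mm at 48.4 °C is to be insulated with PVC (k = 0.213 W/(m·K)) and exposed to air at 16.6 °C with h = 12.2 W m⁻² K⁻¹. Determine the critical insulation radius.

r_cr = 1.75 cm

For a cylinder, r_cr = k_ins/h = 0.213/12.2 = 0.0175 m = 1.75 cm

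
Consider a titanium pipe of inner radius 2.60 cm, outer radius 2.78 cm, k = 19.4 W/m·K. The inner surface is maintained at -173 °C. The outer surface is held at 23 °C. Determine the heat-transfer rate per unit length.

Q' = 357 kW/m

Q' = 2πk·ΔT/ln(r₂/r₁) = 2π × 19.4 × 196 / ln(0.0278/0.0260) = 3.57×10^5 W/m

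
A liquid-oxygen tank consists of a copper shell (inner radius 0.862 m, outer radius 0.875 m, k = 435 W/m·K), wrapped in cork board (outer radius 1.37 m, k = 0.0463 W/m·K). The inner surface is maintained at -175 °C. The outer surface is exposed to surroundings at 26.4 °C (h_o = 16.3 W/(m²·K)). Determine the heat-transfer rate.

Resistance network (inner→outer):
  R_copper = (1/0.862 − 1/0.875)/(4πk) = 0.01724/(4π·435) = 3.153×10^-6 K/W
  R_cork board = (1/0.875 − 1/1.37)/(4πk) = 0.4129/(4π·0.0463) = 0.7097 K/W
  R_conv,out = 1/(4πr²h) = 1/(4π·1.37²·16.3) = 0.002601 K/W
ΣR = 3.153×10^-6 + 0.7097 + 0.002601 = 0.7123 K/W
Q = ΔT/ΣR = (-175 °C − 26.4 °C)/0.7123 = -283 W
(Negative Q ⇒ heat flows inward; heat gain = 283 W.)

Q = 283 W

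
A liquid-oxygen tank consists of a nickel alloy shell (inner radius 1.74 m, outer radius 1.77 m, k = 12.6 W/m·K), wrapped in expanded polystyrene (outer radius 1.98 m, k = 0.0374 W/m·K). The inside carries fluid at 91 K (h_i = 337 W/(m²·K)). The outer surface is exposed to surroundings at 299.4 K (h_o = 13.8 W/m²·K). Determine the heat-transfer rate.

Q = 1610 W

Series thermal resistances, inner to outer:
  R_conv,in = 1/(4πr²h) = 1/(4π·1.74²·337) = 7.799×10^-5 K/W
  R_nickel alloy = (1/1.74 − 1/1.77)/(4πk) = 0.009741/(4π·12.6) = 6.152×10^-5 K/W
  R_expanded polystyrene = (1/1.77 − 1/1.98)/(4πk) = 0.05992/(4π·0.0374) = 0.1275 K/W
  R_conv,out = 1/(4πr²h) = 1/(4π·1.98²·13.8) = 0.001471 K/W
ΣR = 7.799×10^-5 + 6.152×10^-5 + 0.1275 + 0.001471 = 0.1291 K/W
Q = ΔT/ΣR = (91 K − 299.4 K)/0.1291 = -1610 W
(Negative Q ⇒ heat flows inward; heat gain = 1610 W.)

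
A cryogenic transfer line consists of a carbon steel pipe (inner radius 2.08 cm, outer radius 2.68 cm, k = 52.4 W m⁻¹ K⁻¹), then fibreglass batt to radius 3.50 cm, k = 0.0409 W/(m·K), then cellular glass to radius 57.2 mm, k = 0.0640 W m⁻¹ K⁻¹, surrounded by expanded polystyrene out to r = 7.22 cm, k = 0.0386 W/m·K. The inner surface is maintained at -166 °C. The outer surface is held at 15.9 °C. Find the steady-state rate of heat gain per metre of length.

Resistance network (inner→outer):
  R'_carbon steel = ln(0.0268/0.0208)/(2πk) = 0.2534/(2π·52.4) = 7.698×10^-4 m·K/W
  R'_fibreglass batt = ln(0.0350/0.0268)/(2πk) = 0.2669/(2π·0.0409) = 1.039 m·K/W
  R'_cellular glass = ln(0.0572/0.0350)/(2πk) = 0.4912/(2π·0.0640) = 1.222 m·K/W
  R'_expanded polystyrene = ln(0.0722/0.0572)/(2πk) = 0.2329/(2π·0.0386) = 0.9602 m·K/W
ΣR = 7.698×10^-4 + 1.039 + 1.222 + 0.9602 = 3.222 m·K/W
Q' = ΔT/ΣR = (-166 °C − 15.9 °C)/3.222 = -56.5 W/m
(Negative Q' ⇒ heat flows inward; heat gain = 56.5 W/m.)

Q' = 56.5 W/m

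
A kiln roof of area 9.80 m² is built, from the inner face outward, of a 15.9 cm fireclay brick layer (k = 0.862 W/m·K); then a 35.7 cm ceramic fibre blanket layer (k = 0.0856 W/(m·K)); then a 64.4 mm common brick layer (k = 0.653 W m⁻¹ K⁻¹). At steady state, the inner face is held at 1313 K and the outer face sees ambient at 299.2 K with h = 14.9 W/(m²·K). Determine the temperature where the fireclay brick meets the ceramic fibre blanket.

Series thermal resistances, inner to outer:
  R_fireclay brick = L/(kA) = 0.159/(0.862·9.80) = 0.01882 K/W
  R_ceramic fibre blanket = L/(kA) = 0.357/(0.0856·9.80) = 0.4256 K/W
  R_common brick = L/(kA) = 0.0644/(0.653·9.80) = 0.01006 K/W
  R_conv,out = 1/(hA) = 1/(14.9·9.80) = 0.006848 K/W
ΣR = 0.01882 + 0.4256 + 0.01006 + 0.006848 = 0.4613 K/W
Q = ΔT/ΣR = (1313 K − 299.2 K)/0.4613 = 2198 W
From the inner boundary to the fireclay brick/ceramic fibre blanket interface, ΣR_partial = 0.01882 K/W.
T_interface = T_in − Q·ΣR_partial = 1313 K − (2198)(0.01882) = 1272 K

T = 1272 K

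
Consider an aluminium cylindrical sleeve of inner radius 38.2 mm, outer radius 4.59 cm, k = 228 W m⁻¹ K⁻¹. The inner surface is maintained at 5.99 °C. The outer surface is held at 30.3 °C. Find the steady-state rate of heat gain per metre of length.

Q' = 190 kW/m

Q' = 2πk·ΔT/ln(r₂/r₁) = 2π × 228 × 24.31 / ln(0.0459/0.0382) = 1.90×10^5 W/m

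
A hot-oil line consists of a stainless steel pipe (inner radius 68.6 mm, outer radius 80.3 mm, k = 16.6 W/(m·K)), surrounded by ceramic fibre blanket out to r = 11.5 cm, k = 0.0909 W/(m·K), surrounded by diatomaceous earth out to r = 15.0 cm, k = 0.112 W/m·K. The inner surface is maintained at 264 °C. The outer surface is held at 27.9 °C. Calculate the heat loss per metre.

Q' = 234 W/m

Series thermal resistances, inner to outer:
  R'_stainless steel = ln(0.0803/0.0686)/(2πk) = 0.1575/(2π·16.6) = 0.001510 m·K/W
  R'_ceramic fibre blanket = ln(0.115/0.0803)/(2πk) = 0.3592/(2π·0.0909) = 0.6289 m·K/W
  R'_diatomaceous earth = ln(0.150/0.115)/(2πk) = 0.2657/(2π·0.112) = 0.3776 m·K/W
ΣR = 0.001510 + 0.6289 + 0.3776 = 1.008 m·K/W
Q' = ΔT/ΣR = (264 °C − 27.9 °C)/1.008 = 234 W/m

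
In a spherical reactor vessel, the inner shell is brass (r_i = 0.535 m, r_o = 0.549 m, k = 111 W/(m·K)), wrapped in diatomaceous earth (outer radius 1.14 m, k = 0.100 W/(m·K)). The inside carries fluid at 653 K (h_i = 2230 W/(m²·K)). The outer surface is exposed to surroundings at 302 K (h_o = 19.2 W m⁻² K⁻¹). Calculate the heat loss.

Q = 465 W

Treat each layer as a resistance in series:
  R_conv,in = 1/(4πr²h) = 1/(4π·0.535²·2230) = 1.247×10^-4 K/W
  R_brass = (1/0.535 − 1/0.549)/(4πk) = 0.04767/(4π·111) = 3.417×10^-5 K/W
  R_diatomaceous earth = (1/0.549 − 1/1.14)/(4πk) = 0.9443/(4π·0.100) = 0.7515 K/W
  R_conv,out = 1/(4πr²h) = 1/(4π·1.14²·19.2) = 0.003189 K/W
ΣR = 1.247×10^-4 + 3.417×10^-5 + 0.7515 + 0.003189 = 0.7548 K/W
Q = ΔT/ΣR = (653 K − 302 K)/0.7548 = 465 W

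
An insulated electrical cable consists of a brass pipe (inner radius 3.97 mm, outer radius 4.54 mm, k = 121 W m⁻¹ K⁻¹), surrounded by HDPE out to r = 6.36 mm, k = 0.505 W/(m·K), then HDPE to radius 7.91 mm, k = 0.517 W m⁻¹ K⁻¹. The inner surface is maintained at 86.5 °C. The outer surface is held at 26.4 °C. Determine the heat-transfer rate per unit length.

Q' = 346 W/m

Series thermal resistances, inner to outer:
  R'_brass = ln(0.00454/0.00397)/(2πk) = 0.1342/(2π·121) = 1.765×10^-4 m·K/W
  R'_HDPE = ln(0.00636/0.00454)/(2πk) = 0.3371/(2π·0.505) = 0.1062 m·K/W
  R'_HDPE = ln(0.00791/0.00636)/(2πk) = 0.2181/(2π·0.517) = 0.06714 m·K/W
ΣR = 1.765×10^-4 + 0.1062 + 0.06714 = 0.1735 m·K/W
Q' = ΔT/ΣR = (86.5 °C − 26.4 °C)/0.1735 = 346 W/m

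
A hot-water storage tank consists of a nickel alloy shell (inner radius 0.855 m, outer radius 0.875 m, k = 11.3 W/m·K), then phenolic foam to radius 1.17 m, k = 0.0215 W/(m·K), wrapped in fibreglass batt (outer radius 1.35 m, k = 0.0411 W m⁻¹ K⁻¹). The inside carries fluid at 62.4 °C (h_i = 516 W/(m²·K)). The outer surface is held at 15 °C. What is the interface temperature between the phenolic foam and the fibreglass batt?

Series thermal resistances, inner to outer:
  R_conv,in = 1/(4πr²h) = 1/(4π·0.855²·516) = 2.110×10^-4 K/W
  R_nickel alloy = (1/0.855 − 1/0.875)/(4πk) = 0.02673/(4π·11.3) = 1.883×10^-4 K/W
  R_phenolic foam = (1/0.875 − 1/1.17)/(4πk) = 0.2882/(4π·0.0215) = 1.067 K/W
  R_fibreglass batt = (1/1.17 − 1/1.35)/(4πk) = 0.1140/(4π·0.0411) = 0.2206 K/W
ΣR = 2.110×10^-4 + 1.883×10^-4 + 1.067 + 0.2206 = 1.288 K/W
Q = ΔT/ΣR = (62.4 °C − 15 °C)/1.288 = 36.80 W
From the inner boundary to the phenolic foam/fibreglass batt interface, ΣR_partial = 1.067 K/W.
T_interface = T_in − Q·ΣR_partial = 62.4 °C − (36.80)(1.067) = 23.1 °C

T = 23.1 °C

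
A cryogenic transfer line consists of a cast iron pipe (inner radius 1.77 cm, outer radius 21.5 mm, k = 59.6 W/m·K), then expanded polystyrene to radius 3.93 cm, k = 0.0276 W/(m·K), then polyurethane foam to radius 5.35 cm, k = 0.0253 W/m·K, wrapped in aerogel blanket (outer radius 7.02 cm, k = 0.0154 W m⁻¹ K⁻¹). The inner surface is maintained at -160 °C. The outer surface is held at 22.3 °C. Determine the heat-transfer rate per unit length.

Q' = 22.2 W/m

Treat each layer as a resistance in series:
  R'_cast iron = ln(0.0215/0.0177)/(2πk) = 0.1945/(2π·59.6) = 5.194×10^-4 m·K/W
  R'_expanded polystyrene = ln(0.0393/0.0215)/(2πk) = 0.6032/(2π·0.0276) = 3.478 m·K/W
  R'_polyurethane foam = ln(0.0535/0.0393)/(2πk) = 0.3085/(2π·0.0253) = 1.940 m·K/W
  R'_aerogel blanket = ln(0.0702/0.0535)/(2πk) = 0.2717/(2π·0.0154) = 2.808 m·K/W
ΣR = 5.194×10^-4 + 3.478 + 1.940 + 2.808 = 8.227 m·K/W
Q' = ΔT/ΣR = (-160 °C − 22.3 °C)/8.227 = -22.2 W/m
(Negative Q' ⇒ heat flows inward; heat gain = 22.2 W/m.)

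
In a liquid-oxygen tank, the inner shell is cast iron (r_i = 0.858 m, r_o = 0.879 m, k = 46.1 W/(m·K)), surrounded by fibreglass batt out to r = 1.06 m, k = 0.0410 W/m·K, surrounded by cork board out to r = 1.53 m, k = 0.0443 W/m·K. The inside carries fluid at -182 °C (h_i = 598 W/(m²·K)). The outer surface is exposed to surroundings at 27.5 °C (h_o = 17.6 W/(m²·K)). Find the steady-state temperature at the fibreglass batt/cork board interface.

T = -94.2 °C

Series thermal resistances, inner to outer:
  R_conv,in = 1/(4πr²h) = 1/(4π·0.858²·598) = 1.808×10^-4 K/W
  R_cast iron = (1/0.858 − 1/0.879)/(4πk) = 0.02784/(4π·46.1) = 4.807×10^-5 K/W
  R_fibreglass batt = (1/0.879 − 1/1.06)/(4πk) = 0.1943/(4π·0.0410) = 0.3770 K/W
  R_cork board = (1/1.06 − 1/1.53)/(4πk) = 0.2898/(4π·0.0443) = 0.5206 K/W
  R_conv,out = 1/(4πr²h) = 1/(4π·1.53²·17.6) = 0.001931 K/W
ΣR = 1.808×10^-4 + 4.807×10^-5 + 0.3770 + 0.5206 + 0.001931 = 0.8998 K/W
Q = ΔT/ΣR = (-182 °C − 27.5 °C)/0.8998 = -232.8 W
From the inner boundary to the fibreglass batt/cork board interface, ΣR_partial = 0.3772 K/W.
T_interface = T_in − Q·ΣR_partial = -182 °C − (-232.8)(0.3772) = -94.2 °C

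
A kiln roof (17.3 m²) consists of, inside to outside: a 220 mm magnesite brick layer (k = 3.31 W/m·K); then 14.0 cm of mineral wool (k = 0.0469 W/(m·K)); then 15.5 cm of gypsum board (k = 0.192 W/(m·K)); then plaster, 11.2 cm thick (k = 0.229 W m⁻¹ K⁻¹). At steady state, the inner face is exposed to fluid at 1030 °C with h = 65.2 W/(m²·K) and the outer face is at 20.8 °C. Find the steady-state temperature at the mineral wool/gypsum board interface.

T = 321 °C

Treat each layer as a resistance in series:
  R_conv,in = 1/(hA) = 1/(65.2·17.3) = 8.866×10^-4 K/W
  R_magnesite brick = L/(kA) = 0.220/(3.31·17.3) = 0.003842 K/W
  R_mineral wool = L/(kA) = 0.140/(0.0469·17.3) = 0.1725 K/W
  R_gypsum board = L/(kA) = 0.155/(0.192·17.3) = 0.04666 K/W
  R_plaster = L/(kA) = 0.112/(0.229·17.3) = 0.02827 K/W
ΣR = 8.866×10^-4 + 0.003842 + 0.1725 + 0.04666 + 0.02827 = 0.2522 K/W
Q = ΔT/ΣR = (1030 °C − 20.8 °C)/0.2522 = 4002 W
From the inner boundary to the mineral wool/gypsum board interface, ΣR_partial = 0.1772 K/W.
T_interface = T_in − Q·ΣR_partial = 1030 °C − (4002)(0.1772) = 321 °C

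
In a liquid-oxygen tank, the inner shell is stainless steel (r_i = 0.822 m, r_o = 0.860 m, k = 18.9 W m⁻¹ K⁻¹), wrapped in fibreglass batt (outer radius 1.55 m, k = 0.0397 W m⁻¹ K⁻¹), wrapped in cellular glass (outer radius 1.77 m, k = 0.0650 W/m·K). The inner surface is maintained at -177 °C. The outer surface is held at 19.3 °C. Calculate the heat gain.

Q = 173 W

Resistance network (inner→outer):
  R_stainless steel = (1/0.822 − 1/0.860)/(4πk) = 0.05375/(4π·18.9) = 2.263×10^-4 K/W
  R_fibreglass batt = (1/0.860 − 1/1.55)/(4πk) = 0.5176/(4π·0.0397) = 1.038 K/W
  R_cellular glass = (1/1.55 − 1/1.77)/(4πk) = 0.08019/(4π·0.0650) = 0.09817 K/W
ΣR = 2.263×10^-4 + 1.038 + 0.09817 = 1.136 K/W
Q = ΔT/ΣR = (-177 °C − 19.3 °C)/1.136 = -173 W
(Negative Q ⇒ heat flows inward; heat gain = 173 W.)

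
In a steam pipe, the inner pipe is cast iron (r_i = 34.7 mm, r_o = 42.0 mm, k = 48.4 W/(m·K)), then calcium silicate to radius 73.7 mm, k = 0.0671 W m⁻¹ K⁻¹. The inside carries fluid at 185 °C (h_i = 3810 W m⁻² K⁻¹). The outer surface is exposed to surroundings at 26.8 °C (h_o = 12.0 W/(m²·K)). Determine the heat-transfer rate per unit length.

Series thermal resistances, inner to outer:
  R'_conv,in = 1/(2πr h) = 1/(2π·0.0347·3810) = 0.001204 m·K/W
  R'_cast iron = ln(0.0420/0.0347)/(2πk) = 0.1909/(2π·48.4) = 6.278×10^-4 m·K/W
  R'_calcium silicate = ln(0.0737/0.0420)/(2πk) = 0.5623/(2π·0.0671) = 1.334 m·K/W
  R'_conv,out = 1/(2πr h) = 1/(2π·0.0737·12.0) = 0.1800 m·K/W
ΣR = 0.001204 + 6.278×10^-4 + 1.334 + 0.1800 = 1.516 m·K/W
Q' = ΔT/ΣR = (185 °C − 26.8 °C)/1.516 = 104 W/m

Q' = 104 W/m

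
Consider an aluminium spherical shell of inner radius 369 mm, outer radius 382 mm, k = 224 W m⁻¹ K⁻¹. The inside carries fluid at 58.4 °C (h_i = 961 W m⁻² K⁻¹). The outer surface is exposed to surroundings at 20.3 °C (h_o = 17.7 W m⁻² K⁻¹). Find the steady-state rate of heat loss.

Resistance network (inner→outer):
  R_conv,in = 1/(4πr²h) = 1/(4π·0.369²·961) = 6.082×10^-4 K/W
  R_aluminium = (1/0.369 − 1/0.382)/(4πk) = 0.09223/(4π·224) = 3.276×10^-5 K/W
  R_conv,out = 1/(4πr²h) = 1/(4π·0.382²·17.7) = 0.03081 K/W
ΣR = 6.082×10^-4 + 3.276×10^-5 + 0.03081 = 0.03145 K/W
Q = ΔT/ΣR = (58.4 °C − 20.3 °C)/0.03145 = 1210 W

Q = 1210 W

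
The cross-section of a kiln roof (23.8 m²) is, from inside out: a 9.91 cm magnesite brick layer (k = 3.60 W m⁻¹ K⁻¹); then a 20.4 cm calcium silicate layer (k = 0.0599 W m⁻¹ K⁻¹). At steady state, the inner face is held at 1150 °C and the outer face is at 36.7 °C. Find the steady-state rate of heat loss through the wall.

Series thermal resistances, inner to outer:
  R_magnesite brick = L/(kA) = 0.0991/(3.60·23.8) = 0.001157 K/W
  R_calcium silicate = L/(kA) = 0.204/(0.0599·23.8) = 0.1431 K/W
ΣR = 0.001157 + 0.1431 = 0.1443 K/W
Q = ΔT/ΣR = (1150 °C − 36.7 °C)/0.1443 = 7720 W

Q = 7720 W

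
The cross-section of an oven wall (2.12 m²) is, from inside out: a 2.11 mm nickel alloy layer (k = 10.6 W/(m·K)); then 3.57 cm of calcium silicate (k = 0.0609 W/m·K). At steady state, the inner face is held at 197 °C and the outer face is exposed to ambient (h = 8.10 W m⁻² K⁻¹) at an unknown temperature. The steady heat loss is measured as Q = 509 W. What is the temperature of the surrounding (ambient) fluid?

T_out = 26.6 °C

Sum the resistances:
  R_nickel alloy = L/(kA) = 0.00211/(10.6·2.12) = 9.389×10^-5 K/W
  R_calcium silicate = L/(kA) = 0.0357/(0.0609·2.12) = 0.2765 K/W
  R_conv,out = 1/(hA) = 1/(8.10·2.12) = 0.05823 K/W
ΣR = 0.3348 K/W
ΔT = Q·ΣR = 509 × 0.3348 = 170.4 K
Heat flows outward, so T_out = T_in − ΔT = 197 − 170.4 = 26.6 °C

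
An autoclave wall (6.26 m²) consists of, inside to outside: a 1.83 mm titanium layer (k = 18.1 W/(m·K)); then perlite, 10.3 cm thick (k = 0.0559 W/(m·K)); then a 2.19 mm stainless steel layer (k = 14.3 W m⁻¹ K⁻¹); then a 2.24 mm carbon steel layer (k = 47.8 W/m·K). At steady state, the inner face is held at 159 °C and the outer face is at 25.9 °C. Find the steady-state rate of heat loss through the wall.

Q = 452 W

Series thermal resistances, inner to outer:
  R_titanium = L/(kA) = 0.00183/(18.1·6.26) = 1.615×10^-5 K/W
  R_perlite = L/(kA) = 0.103/(0.0559·6.26) = 0.2943 K/W
  R_stainless steel = L/(kA) = 0.00219/(14.3·6.26) = 2.446×10^-5 K/W
  R_carbon steel = L/(kA) = 0.00224/(47.8·6.26) = 7.486×10^-6 K/W
ΣR = 1.615×10^-5 + 0.2943 + 2.446×10^-5 + 7.486×10^-6 = 0.2943 K/W
Q = ΔT/ΣR = (159 °C − 25.9 °C)/0.2943 = 452 W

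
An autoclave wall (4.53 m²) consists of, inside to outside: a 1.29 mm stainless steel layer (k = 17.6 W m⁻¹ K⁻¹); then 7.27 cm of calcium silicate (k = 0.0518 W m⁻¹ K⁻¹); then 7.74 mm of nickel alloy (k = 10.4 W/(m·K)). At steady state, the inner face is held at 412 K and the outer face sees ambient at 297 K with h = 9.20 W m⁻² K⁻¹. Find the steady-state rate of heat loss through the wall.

Q = 344 W

Series thermal resistances, inner to outer:
  R_stainless steel = L/(kA) = 0.00129/(17.6·4.53) = 1.618×10^-5 K/W
  R_calcium silicate = L/(kA) = 0.0727/(0.0518·4.53) = 0.3098 K/W
  R_nickel alloy = L/(kA) = 0.00774/(10.4·4.53) = 1.643×10^-4 K/W
  R_conv,out = 1/(hA) = 1/(9.20·4.53) = 0.02399 K/W
ΣR = 1.618×10^-5 + 0.3098 + 1.643×10^-4 + 0.02399 = 0.3340 K/W
Q = ΔT/ΣR = (412 K − 297 K)/0.3340 = 344 W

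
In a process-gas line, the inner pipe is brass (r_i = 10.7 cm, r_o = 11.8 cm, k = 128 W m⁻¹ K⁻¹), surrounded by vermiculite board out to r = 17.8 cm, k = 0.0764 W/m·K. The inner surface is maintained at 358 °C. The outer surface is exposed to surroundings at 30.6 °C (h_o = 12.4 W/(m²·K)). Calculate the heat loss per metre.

Series thermal resistances, inner to outer:
  R'_brass = ln(0.118/0.107)/(2πk) = 0.09786/(2π·128) = 1.217×10^-4 m·K/W
  R'_vermiculite board = ln(0.178/0.118)/(2πk) = 0.4111/(2π·0.0764) = 0.8564 m·K/W
  R'_conv,out = 1/(2πr h) = 1/(2π·0.178·12.4) = 0.07211 m·K/W
ΣR = 1.217×10^-4 + 0.8564 + 0.07211 = 0.9286 m·K/W
Q' = ΔT/ΣR = (358 °C − 30.6 °C)/0.9286 = 353 W/m

Q' = 353 W/m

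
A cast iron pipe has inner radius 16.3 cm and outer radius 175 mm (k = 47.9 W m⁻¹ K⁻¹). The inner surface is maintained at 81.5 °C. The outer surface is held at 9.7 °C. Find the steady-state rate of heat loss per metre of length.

Q' = 2πk·ΔT/ln(r₂/r₁) = 2π × 47.9 × 71.8 / ln(0.175/0.163) = 3.04×10^5 W/m

Q' = 304 kW/m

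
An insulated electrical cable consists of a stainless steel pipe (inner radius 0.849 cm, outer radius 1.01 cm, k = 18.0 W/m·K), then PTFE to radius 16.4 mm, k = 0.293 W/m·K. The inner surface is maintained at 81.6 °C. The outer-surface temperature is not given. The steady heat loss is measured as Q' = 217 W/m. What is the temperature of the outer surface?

Sum the resistances:
  R'_stainless steel = ln(0.0101/0.00849)/(2πk) = 0.1736/(2π·18.0) = 0.001535 m·K/W
  R'_PTFE = ln(0.0164/0.0101)/(2πk) = 0.4847/(2π·0.293) = 0.2633 m·K/W
ΣR = 0.2648 m·K/W
ΔT = Q'·ΣR = 217 × 0.2648 = 57.46 K
Heat flows outward, so T_out = T_in − ΔT = 81.6 − 57.46 = 24.1 °C

T_out = 24.1 °C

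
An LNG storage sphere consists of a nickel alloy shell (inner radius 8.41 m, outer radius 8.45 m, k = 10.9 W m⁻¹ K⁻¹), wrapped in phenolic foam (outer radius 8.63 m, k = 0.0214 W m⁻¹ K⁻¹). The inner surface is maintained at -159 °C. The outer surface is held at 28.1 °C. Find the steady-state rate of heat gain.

Treat each layer as a resistance in series:
  R_nickel alloy = (1/8.41 − 1/8.45)/(4πk) = 5.629×10^-4/(4π·10.9) = 4.109×10^-6 K/W
  R_phenolic foam = (1/8.45 − 1/8.63)/(4πk) = 0.002468/(4π·0.0214) = 0.009179 K/W
ΣR = 4.109×10^-6 + 0.009179 = 0.009183 K/W
Q = ΔT/ΣR = (-159 °C − 28.1 °C)/0.009183 = -20400 W
(Negative Q ⇒ heat flows inward; heat gain = 20400 W.)

Q = 20.4 kW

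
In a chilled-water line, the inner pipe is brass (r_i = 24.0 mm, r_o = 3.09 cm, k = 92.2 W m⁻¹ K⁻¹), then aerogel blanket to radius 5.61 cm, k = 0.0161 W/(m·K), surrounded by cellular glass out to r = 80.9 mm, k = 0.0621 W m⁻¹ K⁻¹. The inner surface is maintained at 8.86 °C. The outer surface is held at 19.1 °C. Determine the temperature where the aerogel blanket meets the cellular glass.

Treat each layer as a resistance in series:
  R'_brass = ln(0.0309/0.0240)/(2πk) = 0.2527/(2π·92.2) = 4.362×10^-4 m·K/W
  R'_aerogel blanket = ln(0.0561/0.0309)/(2πk) = 0.5964/(2π·0.0161) = 5.895 m·K/W
  R'_cellular glass = ln(0.0809/0.0561)/(2πk) = 0.3661/(2π·0.0621) = 0.9382 m·K/W
ΣR = 4.362×10^-4 + 5.895 + 0.9382 = 6.834 m·K/W
Q' = ΔT/ΣR = (8.86 °C − 19.1 °C)/6.834 = -1.498 W/m
From the inner boundary to the aerogel blanket/cellular glass interface, ΣR_partial = 5.895 m·K/W.
T_interface = T_in − Q'·ΣR_partial = 8.86 °C − (-1.498)(5.895) = 17.7 °C

T = 17.7 °C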